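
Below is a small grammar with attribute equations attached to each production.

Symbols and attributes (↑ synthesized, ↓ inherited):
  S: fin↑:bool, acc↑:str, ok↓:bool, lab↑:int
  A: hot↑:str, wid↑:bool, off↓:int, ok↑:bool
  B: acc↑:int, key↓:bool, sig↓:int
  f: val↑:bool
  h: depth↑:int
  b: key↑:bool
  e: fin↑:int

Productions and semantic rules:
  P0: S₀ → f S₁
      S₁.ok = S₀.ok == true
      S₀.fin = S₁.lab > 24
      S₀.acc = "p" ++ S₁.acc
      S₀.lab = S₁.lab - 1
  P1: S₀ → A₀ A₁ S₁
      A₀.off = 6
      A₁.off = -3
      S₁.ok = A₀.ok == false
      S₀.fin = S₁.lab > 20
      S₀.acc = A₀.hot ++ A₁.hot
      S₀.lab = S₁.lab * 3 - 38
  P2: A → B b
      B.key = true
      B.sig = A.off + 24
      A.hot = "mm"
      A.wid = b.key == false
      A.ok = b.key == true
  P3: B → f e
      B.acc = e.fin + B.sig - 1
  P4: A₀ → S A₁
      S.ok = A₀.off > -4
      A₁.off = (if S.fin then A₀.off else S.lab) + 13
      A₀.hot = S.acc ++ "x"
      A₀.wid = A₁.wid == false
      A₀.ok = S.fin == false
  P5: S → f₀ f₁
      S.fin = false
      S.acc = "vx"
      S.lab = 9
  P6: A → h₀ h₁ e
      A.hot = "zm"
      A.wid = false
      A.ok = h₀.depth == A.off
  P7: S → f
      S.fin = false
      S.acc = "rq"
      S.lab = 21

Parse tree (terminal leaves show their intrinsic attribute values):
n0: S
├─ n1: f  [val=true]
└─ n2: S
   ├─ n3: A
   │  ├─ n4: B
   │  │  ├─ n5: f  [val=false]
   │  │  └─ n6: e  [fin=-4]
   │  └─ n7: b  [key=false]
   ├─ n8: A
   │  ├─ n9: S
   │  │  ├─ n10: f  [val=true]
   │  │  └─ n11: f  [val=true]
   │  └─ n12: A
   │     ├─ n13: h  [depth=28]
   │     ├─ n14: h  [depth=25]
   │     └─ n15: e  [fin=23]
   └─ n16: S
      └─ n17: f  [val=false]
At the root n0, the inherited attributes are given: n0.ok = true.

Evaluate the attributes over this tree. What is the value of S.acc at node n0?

1. n0.ok = true  [given at root]
2. n1.val = true  [terminal]
3. n2.ok = true  [S₀.ok == true]
4. n3.off = 6  [6]
5. n4.key = true  [true]
6. n4.sig = 30  [A.off + 24]
7. n5.val = false  [terminal]
8. n6.fin = -4  [terminal]
9. n4.acc = 25  [e.fin + B.sig - 1]
10. n7.key = false  [terminal]
11. n3.hot = "mm"  ["mm"]
12. n3.wid = true  [b.key == false]
13. n3.ok = false  [b.key == true]
14. n8.off = -3  [-3]
15. n9.ok = true  [A₀.off > -4]
16. n10.val = true  [terminal]
17. n11.val = true  [terminal]
18. n9.fin = false  [false]
19. n9.acc = "vx"  ["vx"]
20. n9.lab = 9  [9]
21. n12.off = 22  [(if S.fin then A₀.off else S.lab) + 13]
22. n13.depth = 28  [terminal]
23. n14.depth = 25  [terminal]
24. n15.fin = 23  [terminal]
25. n12.hot = "zm"  ["zm"]
26. n12.wid = false  [false]
27. n12.ok = false  [h₀.depth == A.off]
28. n8.hot = "vxx"  [S.acc ++ "x"]
29. n8.wid = true  [A₁.wid == false]
30. n8.ok = true  [S.fin == false]
31. n16.ok = true  [A₀.ok == false]
32. n17.val = false  [terminal]
33. n16.fin = false  [false]
34. n16.acc = "rq"  ["rq"]
35. n16.lab = 21  [21]
36. n2.fin = true  [S₁.lab > 20]
37. n2.acc = "mmvxx"  [A₀.hot ++ A₁.hot]
38. n2.lab = 25  [S₁.lab * 3 - 38]
39. n0.fin = true  [S₁.lab > 24]
40. n0.acc = "pmmvxx"  ["p" ++ S₁.acc]
41. n0.lab = 24  [S₁.lab - 1]

"pmmvxx"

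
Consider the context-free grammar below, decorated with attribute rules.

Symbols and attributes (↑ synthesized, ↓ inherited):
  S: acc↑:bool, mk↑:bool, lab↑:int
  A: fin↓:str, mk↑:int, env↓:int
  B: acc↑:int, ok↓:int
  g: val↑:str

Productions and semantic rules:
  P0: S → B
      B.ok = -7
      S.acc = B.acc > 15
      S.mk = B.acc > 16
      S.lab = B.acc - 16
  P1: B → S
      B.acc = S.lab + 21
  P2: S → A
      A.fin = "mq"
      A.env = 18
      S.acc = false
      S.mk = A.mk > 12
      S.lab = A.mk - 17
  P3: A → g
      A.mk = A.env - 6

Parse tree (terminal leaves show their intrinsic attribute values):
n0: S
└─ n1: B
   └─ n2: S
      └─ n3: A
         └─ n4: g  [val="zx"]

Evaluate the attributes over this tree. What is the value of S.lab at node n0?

0

1. n1.ok = -7  [-7]
2. n3.fin = "mq"  ["mq"]
3. n3.env = 18  [18]
4. n4.val = "zx"  [terminal]
5. n3.mk = 12  [A.env - 6]
6. n2.acc = false  [false]
7. n2.mk = false  [A.mk > 12]
8. n2.lab = -5  [A.mk - 17]
9. n1.acc = 16  [S.lab + 21]
10. n0.acc = true  [B.acc > 15]
11. n0.mk = false  [B.acc > 16]
12. n0.lab = 0  [B.acc - 16]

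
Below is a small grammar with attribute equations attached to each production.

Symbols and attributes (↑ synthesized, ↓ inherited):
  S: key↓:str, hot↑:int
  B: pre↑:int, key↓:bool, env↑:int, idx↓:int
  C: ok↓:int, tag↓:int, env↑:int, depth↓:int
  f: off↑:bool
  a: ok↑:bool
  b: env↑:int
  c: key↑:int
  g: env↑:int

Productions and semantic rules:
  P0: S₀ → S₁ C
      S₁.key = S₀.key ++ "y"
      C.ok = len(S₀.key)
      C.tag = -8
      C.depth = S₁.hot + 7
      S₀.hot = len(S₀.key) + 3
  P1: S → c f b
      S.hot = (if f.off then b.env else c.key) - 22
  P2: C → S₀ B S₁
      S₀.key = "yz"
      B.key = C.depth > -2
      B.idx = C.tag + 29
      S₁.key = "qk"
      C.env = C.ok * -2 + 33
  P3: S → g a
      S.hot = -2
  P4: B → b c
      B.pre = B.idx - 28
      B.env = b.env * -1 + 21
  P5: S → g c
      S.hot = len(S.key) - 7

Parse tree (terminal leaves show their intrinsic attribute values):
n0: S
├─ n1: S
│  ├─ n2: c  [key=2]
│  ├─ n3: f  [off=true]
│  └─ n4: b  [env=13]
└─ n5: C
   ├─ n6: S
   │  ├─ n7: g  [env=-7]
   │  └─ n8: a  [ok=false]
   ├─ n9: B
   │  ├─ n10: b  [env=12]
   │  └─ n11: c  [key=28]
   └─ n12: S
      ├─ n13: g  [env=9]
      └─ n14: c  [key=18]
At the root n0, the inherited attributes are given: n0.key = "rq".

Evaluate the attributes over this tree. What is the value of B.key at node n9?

1. n0.key = "rq"  [given at root]
2. n1.key = "rqy"  [S₀.key ++ "y"]
3. n2.key = 2  [terminal]
4. n3.off = true  [terminal]
5. n4.env = 13  [terminal]
6. n1.hot = -9  [(if f.off then b.env else c.key) - 22]
7. n5.ok = 2  [len(S₀.key)]
8. n5.tag = -8  [-8]
9. n5.depth = -2  [S₁.hot + 7]
10. n6.key = "yz"  ["yz"]
11. n7.env = -7  [terminal]
12. n8.ok = false  [terminal]
13. n6.hot = -2  [-2]
14. n9.key = false  [C.depth > -2]
15. n9.idx = 21  [C.tag + 29]
16. n10.env = 12  [terminal]
17. n11.key = 28  [terminal]
18. n9.pre = -7  [B.idx - 28]
19. n9.env = 9  [b.env * -1 + 21]
20. n12.key = "qk"  ["qk"]
21. n13.env = 9  [terminal]
22. n14.key = 18  [terminal]
23. n12.hot = -5  [len(S.key) - 7]
24. n5.env = 29  [C.ok * -2 + 33]
25. n0.hot = 5  [len(S₀.key) + 3]

false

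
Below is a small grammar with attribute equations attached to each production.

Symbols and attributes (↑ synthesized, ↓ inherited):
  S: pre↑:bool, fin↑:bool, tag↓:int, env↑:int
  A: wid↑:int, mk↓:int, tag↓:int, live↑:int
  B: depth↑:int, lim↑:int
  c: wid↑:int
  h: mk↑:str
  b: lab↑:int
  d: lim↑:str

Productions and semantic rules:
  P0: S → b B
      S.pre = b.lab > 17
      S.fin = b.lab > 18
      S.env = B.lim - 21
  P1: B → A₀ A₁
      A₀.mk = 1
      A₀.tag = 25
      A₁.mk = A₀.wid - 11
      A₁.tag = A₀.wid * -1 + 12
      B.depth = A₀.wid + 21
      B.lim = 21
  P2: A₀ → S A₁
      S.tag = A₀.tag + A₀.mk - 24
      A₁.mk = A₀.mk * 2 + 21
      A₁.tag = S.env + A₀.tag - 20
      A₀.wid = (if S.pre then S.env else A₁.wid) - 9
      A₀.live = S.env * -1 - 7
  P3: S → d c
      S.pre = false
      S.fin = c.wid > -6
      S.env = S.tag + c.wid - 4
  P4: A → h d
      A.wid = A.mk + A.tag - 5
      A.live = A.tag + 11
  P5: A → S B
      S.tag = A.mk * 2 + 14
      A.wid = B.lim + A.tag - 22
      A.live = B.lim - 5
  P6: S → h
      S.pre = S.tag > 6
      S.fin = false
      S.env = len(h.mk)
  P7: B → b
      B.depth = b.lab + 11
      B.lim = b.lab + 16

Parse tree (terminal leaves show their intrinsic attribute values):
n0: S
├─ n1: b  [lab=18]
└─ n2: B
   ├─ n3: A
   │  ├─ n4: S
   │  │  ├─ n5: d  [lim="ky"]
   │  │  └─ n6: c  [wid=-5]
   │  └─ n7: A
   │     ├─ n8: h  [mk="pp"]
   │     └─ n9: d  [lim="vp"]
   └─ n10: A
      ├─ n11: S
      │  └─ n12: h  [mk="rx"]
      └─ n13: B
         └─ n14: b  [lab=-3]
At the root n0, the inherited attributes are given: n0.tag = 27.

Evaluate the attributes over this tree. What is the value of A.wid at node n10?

-4

1. n0.tag = 27  [given at root]
2. n1.lab = 18  [terminal]
3. n3.mk = 1  [1]
4. n3.tag = 25  [25]
5. n4.tag = 2  [A₀.tag + A₀.mk - 24]
6. n5.lim = "ky"  [terminal]
7. n6.wid = -5  [terminal]
8. n4.pre = false  [false]
9. n4.fin = true  [c.wid > -6]
10. n4.env = -7  [S.tag + c.wid - 4]
11. n7.mk = 23  [A₀.mk * 2 + 21]
12. n7.tag = -2  [S.env + A₀.tag - 20]
13. n8.mk = "pp"  [terminal]
14. n9.lim = "vp"  [terminal]
15. n7.wid = 16  [A.mk + A.tag - 5]
16. n7.live = 9  [A.tag + 11]
17. n3.wid = 7  [(if S.pre then S.env else A₁.wid) - 9]
18. n3.live = 0  [S.env * -1 - 7]
19. n10.mk = -4  [A₀.wid - 11]
20. n10.tag = 5  [A₀.wid * -1 + 12]
21. n11.tag = 6  [A.mk * 2 + 14]
22. n12.mk = "rx"  [terminal]
23. n11.pre = false  [S.tag > 6]
24. n11.fin = false  [false]
25. n11.env = 2  [len(h.mk)]
26. n14.lab = -3  [terminal]
27. n13.depth = 8  [b.lab + 11]
28. n13.lim = 13  [b.lab + 16]
29. n10.wid = -4  [B.lim + A.tag - 22]
30. n10.live = 8  [B.lim - 5]
31. n2.depth = 28  [A₀.wid + 21]
32. n2.lim = 21  [21]
33. n0.pre = true  [b.lab > 17]
34. n0.fin = false  [b.lab > 18]
35. n0.env = 0  [B.lim - 21]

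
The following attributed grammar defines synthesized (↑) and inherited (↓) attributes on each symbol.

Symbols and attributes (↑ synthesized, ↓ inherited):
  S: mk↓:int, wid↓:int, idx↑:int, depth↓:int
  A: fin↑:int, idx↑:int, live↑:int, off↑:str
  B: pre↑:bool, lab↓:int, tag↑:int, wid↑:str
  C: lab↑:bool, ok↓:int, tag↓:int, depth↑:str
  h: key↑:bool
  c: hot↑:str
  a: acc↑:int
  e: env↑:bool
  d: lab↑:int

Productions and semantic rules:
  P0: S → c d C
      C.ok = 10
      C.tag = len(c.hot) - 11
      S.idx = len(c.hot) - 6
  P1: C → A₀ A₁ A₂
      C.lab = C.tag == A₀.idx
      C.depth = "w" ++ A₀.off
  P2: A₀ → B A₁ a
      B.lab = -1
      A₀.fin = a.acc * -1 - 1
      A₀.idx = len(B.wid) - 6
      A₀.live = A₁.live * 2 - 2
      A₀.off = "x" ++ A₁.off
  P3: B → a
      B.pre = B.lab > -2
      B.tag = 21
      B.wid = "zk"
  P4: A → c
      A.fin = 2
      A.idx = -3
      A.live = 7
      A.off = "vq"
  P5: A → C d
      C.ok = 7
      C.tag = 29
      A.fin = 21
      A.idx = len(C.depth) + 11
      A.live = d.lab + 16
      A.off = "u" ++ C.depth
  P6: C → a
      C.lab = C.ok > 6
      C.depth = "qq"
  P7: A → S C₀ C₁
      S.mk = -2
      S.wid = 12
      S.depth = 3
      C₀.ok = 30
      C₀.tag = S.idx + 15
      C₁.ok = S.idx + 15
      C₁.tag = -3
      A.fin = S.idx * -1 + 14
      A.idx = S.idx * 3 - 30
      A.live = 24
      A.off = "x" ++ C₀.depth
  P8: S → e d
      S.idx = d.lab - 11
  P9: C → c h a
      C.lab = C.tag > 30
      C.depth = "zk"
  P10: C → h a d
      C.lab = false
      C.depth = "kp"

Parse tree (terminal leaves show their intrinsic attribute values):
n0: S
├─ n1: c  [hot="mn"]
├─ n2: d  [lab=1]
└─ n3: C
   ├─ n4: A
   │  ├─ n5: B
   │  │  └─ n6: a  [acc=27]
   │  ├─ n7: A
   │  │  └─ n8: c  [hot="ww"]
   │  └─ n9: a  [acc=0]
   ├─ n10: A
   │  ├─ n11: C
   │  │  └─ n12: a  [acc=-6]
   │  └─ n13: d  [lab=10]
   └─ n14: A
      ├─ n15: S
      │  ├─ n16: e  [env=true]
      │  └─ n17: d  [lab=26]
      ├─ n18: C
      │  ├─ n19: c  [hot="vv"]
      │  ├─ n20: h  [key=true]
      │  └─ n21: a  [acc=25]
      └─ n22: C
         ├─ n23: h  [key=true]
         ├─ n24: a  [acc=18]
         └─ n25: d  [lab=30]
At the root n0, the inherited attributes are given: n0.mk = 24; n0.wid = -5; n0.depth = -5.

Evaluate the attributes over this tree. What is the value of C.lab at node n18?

1. n0.mk = 24  [given at root]
2. n0.wid = -5  [given at root]
3. n0.depth = -5  [given at root]
4. n1.hot = "mn"  [terminal]
5. n2.lab = 1  [terminal]
6. n3.ok = 10  [10]
7. n3.tag = -9  [len(c.hot) - 11]
8. n5.lab = -1  [-1]
9. n6.acc = 27  [terminal]
10. n5.pre = true  [B.lab > -2]
11. n5.tag = 21  [21]
12. n5.wid = "zk"  ["zk"]
13. n8.hot = "ww"  [terminal]
14. n7.fin = 2  [2]
15. n7.idx = -3  [-3]
16. n7.live = 7  [7]
17. n7.off = "vq"  ["vq"]
18. n9.acc = 0  [terminal]
19. n4.fin = -1  [a.acc * -1 - 1]
20. n4.idx = -4  [len(B.wid) - 6]
21. n4.live = 12  [A₁.live * 2 - 2]
22. n4.off = "xvq"  ["x" ++ A₁.off]
23. n11.ok = 7  [7]
24. n11.tag = 29  [29]
25. n12.acc = -6  [terminal]
26. n11.lab = true  [C.ok > 6]
27. n11.depth = "qq"  ["qq"]
28. n13.lab = 10  [terminal]
29. n10.fin = 21  [21]
30. n10.idx = 13  [len(C.depth) + 11]
31. n10.live = 26  [d.lab + 16]
32. n10.off = "uqq"  ["u" ++ C.depth]
33. n15.mk = -2  [-2]
34. n15.wid = 12  [12]
35. n15.depth = 3  [3]
36. n16.env = true  [terminal]
37. n17.lab = 26  [terminal]
38. n15.idx = 15  [d.lab - 11]
39. n18.ok = 30  [30]
40. n18.tag = 30  [S.idx + 15]
41. n19.hot = "vv"  [terminal]
42. n20.key = true  [terminal]
43. n21.acc = 25  [terminal]
44. n18.lab = false  [C.tag > 30]
45. n18.depth = "zk"  ["zk"]
46. n22.ok = 30  [S.idx + 15]
47. n22.tag = -3  [-3]
48. n23.key = true  [terminal]
49. n24.acc = 18  [terminal]
50. n25.lab = 30  [terminal]
51. n22.lab = false  [false]
52. n22.depth = "kp"  ["kp"]
53. n14.fin = -1  [S.idx * -1 + 14]
54. n14.idx = 15  [S.idx * 3 - 30]
55. n14.live = 24  [24]
56. n14.off = "xzk"  ["x" ++ C₀.depth]
57. n3.lab = false  [C.tag == A₀.idx]
58. n3.depth = "wxvq"  ["w" ++ A₀.off]
59. n0.idx = -4  [len(c.hot) - 6]

false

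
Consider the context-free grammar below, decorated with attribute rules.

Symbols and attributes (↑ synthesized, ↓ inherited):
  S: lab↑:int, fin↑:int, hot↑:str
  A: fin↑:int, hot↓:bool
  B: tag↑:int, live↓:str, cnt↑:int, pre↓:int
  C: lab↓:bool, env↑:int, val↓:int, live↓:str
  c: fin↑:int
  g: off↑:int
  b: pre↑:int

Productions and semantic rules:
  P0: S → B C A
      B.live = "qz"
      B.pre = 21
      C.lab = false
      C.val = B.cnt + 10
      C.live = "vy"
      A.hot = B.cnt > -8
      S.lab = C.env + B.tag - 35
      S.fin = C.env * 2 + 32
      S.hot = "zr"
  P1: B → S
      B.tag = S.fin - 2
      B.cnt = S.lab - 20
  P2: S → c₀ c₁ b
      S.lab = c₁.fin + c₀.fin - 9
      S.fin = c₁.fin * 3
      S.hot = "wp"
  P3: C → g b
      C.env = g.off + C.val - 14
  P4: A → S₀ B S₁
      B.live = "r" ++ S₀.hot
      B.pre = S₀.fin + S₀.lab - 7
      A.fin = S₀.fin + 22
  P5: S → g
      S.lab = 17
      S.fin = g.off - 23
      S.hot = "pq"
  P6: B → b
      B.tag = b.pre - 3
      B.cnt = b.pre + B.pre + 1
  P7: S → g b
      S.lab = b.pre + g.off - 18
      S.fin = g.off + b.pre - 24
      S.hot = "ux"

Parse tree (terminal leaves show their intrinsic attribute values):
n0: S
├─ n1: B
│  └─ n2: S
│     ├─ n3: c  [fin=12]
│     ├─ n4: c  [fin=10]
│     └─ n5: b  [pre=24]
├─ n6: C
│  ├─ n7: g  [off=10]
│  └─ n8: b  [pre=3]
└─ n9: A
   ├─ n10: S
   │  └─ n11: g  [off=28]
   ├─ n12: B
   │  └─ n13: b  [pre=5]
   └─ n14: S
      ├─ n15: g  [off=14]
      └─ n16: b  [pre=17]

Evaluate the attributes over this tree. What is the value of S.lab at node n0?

-8

1. n1.live = "qz"  ["qz"]
2. n1.pre = 21  [21]
3. n3.fin = 12  [terminal]
4. n4.fin = 10  [terminal]
5. n5.pre = 24  [terminal]
6. n2.lab = 13  [c₁.fin + c₀.fin - 9]
7. n2.fin = 30  [c₁.fin * 3]
8. n2.hot = "wp"  ["wp"]
9. n1.tag = 28  [S.fin - 2]
10. n1.cnt = -7  [S.lab - 20]
11. n6.lab = false  [false]
12. n6.val = 3  [B.cnt + 10]
13. n6.live = "vy"  ["vy"]
14. n7.off = 10  [terminal]
15. n8.pre = 3  [terminal]
16. n6.env = -1  [g.off + C.val - 14]
17. n9.hot = true  [B.cnt > -8]
18. n11.off = 28  [terminal]
19. n10.lab = 17  [17]
20. n10.fin = 5  [g.off - 23]
21. n10.hot = "pq"  ["pq"]
22. n12.live = "rpq"  ["r" ++ S₀.hot]
23. n12.pre = 15  [S₀.fin + S₀.lab - 7]
24. n13.pre = 5  [terminal]
25. n12.tag = 2  [b.pre - 3]
26. n12.cnt = 21  [b.pre + B.pre + 1]
27. n15.off = 14  [terminal]
28. n16.pre = 17  [terminal]
29. n14.lab = 13  [b.pre + g.off - 18]
30. n14.fin = 7  [g.off + b.pre - 24]
31. n14.hot = "ux"  ["ux"]
32. n9.fin = 27  [S₀.fin + 22]
33. n0.lab = -8  [C.env + B.tag - 35]
34. n0.fin = 30  [C.env * 2 + 32]
35. n0.hot = "zr"  ["zr"]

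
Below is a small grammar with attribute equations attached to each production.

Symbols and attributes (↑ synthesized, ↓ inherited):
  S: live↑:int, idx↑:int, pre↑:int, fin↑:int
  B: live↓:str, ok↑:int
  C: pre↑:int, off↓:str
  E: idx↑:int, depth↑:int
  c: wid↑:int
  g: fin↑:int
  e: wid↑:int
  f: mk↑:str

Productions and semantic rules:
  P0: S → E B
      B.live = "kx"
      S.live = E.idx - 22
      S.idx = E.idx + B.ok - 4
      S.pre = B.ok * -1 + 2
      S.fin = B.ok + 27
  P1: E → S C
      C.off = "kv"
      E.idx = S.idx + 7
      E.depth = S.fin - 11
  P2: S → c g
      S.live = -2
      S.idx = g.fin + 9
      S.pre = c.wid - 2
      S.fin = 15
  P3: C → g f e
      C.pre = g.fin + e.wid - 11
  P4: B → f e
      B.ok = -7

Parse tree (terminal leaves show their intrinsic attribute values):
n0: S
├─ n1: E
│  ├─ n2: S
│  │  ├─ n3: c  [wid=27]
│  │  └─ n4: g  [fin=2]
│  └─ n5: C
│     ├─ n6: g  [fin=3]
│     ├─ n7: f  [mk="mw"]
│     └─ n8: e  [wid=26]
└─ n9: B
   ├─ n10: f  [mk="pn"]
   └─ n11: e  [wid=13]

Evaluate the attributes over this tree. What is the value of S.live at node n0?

1. n3.wid = 27  [terminal]
2. n4.fin = 2  [terminal]
3. n2.live = -2  [-2]
4. n2.idx = 11  [g.fin + 9]
5. n2.pre = 25  [c.wid - 2]
6. n2.fin = 15  [15]
7. n5.off = "kv"  ["kv"]
8. n6.fin = 3  [terminal]
9. n7.mk = "mw"  [terminal]
10. n8.wid = 26  [terminal]
11. n5.pre = 18  [g.fin + e.wid - 11]
12. n1.idx = 18  [S.idx + 7]
13. n1.depth = 4  [S.fin - 11]
14. n9.live = "kx"  ["kx"]
15. n10.mk = "pn"  [terminal]
16. n11.wid = 13  [terminal]
17. n9.ok = -7  [-7]
18. n0.live = -4  [E.idx - 22]
19. n0.idx = 7  [E.idx + B.ok - 4]
20. n0.pre = 9  [B.ok * -1 + 2]
21. n0.fin = 20  [B.ok + 27]

-4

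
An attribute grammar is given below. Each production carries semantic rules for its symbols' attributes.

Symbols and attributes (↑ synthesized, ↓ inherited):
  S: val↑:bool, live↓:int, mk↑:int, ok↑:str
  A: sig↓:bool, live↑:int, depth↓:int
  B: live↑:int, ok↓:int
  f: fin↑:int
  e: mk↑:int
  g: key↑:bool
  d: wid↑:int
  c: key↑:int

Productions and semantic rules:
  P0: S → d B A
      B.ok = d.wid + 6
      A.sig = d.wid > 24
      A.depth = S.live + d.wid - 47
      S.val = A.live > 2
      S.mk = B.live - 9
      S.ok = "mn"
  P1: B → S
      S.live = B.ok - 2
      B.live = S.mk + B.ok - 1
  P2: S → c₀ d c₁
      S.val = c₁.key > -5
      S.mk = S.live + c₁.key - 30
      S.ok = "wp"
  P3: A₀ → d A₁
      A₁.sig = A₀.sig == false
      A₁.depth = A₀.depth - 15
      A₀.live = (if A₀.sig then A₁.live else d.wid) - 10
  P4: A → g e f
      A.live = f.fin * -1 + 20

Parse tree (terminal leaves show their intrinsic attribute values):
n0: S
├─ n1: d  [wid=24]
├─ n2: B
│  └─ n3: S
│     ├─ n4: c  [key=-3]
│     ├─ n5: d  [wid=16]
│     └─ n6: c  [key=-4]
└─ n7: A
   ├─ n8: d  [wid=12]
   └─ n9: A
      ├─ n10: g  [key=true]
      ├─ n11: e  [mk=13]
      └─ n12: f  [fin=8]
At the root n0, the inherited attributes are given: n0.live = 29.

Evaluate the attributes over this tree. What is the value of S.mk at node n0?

14

1. n0.live = 29  [given at root]
2. n1.wid = 24  [terminal]
3. n2.ok = 30  [d.wid + 6]
4. n3.live = 28  [B.ok - 2]
5. n4.key = -3  [terminal]
6. n5.wid = 16  [terminal]
7. n6.key = -4  [terminal]
8. n3.val = true  [c₁.key > -5]
9. n3.mk = -6  [S.live + c₁.key - 30]
10. n3.ok = "wp"  ["wp"]
11. n2.live = 23  [S.mk + B.ok - 1]
12. n7.sig = false  [d.wid > 24]
13. n7.depth = 6  [S.live + d.wid - 47]
14. n8.wid = 12  [terminal]
15. n9.sig = true  [A₀.sig == false]
16. n9.depth = -9  [A₀.depth - 15]
17. n10.key = true  [terminal]
18. n11.mk = 13  [terminal]
19. n12.fin = 8  [terminal]
20. n9.live = 12  [f.fin * -1 + 20]
21. n7.live = 2  [(if A₀.sig then A₁.live else d.wid) - 10]
22. n0.val = false  [A.live > 2]
23. n0.mk = 14  [B.live - 9]
24. n0.ok = "mn"  ["mn"]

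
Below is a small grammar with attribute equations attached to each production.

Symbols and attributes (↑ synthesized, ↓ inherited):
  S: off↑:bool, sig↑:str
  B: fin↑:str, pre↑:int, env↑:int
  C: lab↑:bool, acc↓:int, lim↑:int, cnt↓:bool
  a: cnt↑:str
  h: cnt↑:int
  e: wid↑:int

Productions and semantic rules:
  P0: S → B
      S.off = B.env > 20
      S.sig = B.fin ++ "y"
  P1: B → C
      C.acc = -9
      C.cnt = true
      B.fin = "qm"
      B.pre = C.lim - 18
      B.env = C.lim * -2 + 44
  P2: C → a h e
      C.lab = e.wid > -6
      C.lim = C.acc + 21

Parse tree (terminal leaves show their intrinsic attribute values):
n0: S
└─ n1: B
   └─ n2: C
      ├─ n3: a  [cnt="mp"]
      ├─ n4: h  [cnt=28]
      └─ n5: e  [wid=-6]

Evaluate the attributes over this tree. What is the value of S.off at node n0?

1. n2.acc = -9  [-9]
2. n2.cnt = true  [true]
3. n3.cnt = "mp"  [terminal]
4. n4.cnt = 28  [terminal]
5. n5.wid = -6  [terminal]
6. n2.lab = false  [e.wid > -6]
7. n2.lim = 12  [C.acc + 21]
8. n1.fin = "qm"  ["qm"]
9. n1.pre = -6  [C.lim - 18]
10. n1.env = 20  [C.lim * -2 + 44]
11. n0.off = false  [B.env > 20]
12. n0.sig = "qmy"  [B.fin ++ "y"]

false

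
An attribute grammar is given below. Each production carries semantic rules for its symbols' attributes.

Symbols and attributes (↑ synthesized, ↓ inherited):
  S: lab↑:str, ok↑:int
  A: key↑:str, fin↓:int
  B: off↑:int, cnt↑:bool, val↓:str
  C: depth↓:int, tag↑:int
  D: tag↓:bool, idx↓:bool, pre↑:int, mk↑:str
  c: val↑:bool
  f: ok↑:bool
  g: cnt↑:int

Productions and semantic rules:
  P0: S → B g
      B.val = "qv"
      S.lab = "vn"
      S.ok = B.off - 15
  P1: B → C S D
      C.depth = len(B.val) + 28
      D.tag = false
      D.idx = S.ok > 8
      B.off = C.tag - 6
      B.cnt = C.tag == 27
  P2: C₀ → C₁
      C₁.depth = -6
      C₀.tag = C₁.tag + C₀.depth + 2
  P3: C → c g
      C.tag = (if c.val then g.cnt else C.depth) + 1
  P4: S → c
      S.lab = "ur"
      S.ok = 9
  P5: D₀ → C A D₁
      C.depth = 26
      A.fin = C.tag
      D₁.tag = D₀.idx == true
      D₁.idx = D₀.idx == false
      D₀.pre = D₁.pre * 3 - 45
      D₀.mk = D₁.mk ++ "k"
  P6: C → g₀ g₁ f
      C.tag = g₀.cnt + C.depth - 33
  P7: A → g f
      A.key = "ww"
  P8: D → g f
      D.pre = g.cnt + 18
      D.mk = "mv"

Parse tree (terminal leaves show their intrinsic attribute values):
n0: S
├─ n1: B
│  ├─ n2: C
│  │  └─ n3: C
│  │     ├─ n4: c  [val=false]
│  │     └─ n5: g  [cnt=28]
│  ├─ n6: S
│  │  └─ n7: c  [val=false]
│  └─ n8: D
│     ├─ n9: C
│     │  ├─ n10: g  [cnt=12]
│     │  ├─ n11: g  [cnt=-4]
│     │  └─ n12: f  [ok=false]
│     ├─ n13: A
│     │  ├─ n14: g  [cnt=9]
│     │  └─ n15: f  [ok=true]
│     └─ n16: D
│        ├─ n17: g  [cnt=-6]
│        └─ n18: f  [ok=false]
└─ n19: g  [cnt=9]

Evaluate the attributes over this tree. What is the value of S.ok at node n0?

1. n1.val = "qv"  ["qv"]
2. n2.depth = 30  [len(B.val) + 28]
3. n3.depth = -6  [-6]
4. n4.val = false  [terminal]
5. n5.cnt = 28  [terminal]
6. n3.tag = -5  [(if c.val then g.cnt else C.depth) + 1]
7. n2.tag = 27  [C₁.tag + C₀.depth + 2]
8. n7.val = false  [terminal]
9. n6.lab = "ur"  ["ur"]
10. n6.ok = 9  [9]
11. n8.tag = false  [false]
12. n8.idx = true  [S.ok > 8]
13. n9.depth = 26  [26]
14. n10.cnt = 12  [terminal]
15. n11.cnt = -4  [terminal]
16. n12.ok = false  [terminal]
17. n9.tag = 5  [g₀.cnt + C.depth - 33]
18. n13.fin = 5  [C.tag]
19. n14.cnt = 9  [terminal]
20. n15.ok = true  [terminal]
21. n13.key = "ww"  ["ww"]
22. n16.tag = true  [D₀.idx == true]
23. n16.idx = false  [D₀.idx == false]
24. n17.cnt = -6  [terminal]
25. n18.ok = false  [terminal]
26. n16.pre = 12  [g.cnt + 18]
27. n16.mk = "mv"  ["mv"]
28. n8.pre = -9  [D₁.pre * 3 - 45]
29. n8.mk = "mvk"  [D₁.mk ++ "k"]
30. n1.off = 21  [C.tag - 6]
31. n1.cnt = true  [C.tag == 27]
32. n19.cnt = 9  [terminal]
33. n0.lab = "vn"  ["vn"]
34. n0.ok = 6  [B.off - 15]

6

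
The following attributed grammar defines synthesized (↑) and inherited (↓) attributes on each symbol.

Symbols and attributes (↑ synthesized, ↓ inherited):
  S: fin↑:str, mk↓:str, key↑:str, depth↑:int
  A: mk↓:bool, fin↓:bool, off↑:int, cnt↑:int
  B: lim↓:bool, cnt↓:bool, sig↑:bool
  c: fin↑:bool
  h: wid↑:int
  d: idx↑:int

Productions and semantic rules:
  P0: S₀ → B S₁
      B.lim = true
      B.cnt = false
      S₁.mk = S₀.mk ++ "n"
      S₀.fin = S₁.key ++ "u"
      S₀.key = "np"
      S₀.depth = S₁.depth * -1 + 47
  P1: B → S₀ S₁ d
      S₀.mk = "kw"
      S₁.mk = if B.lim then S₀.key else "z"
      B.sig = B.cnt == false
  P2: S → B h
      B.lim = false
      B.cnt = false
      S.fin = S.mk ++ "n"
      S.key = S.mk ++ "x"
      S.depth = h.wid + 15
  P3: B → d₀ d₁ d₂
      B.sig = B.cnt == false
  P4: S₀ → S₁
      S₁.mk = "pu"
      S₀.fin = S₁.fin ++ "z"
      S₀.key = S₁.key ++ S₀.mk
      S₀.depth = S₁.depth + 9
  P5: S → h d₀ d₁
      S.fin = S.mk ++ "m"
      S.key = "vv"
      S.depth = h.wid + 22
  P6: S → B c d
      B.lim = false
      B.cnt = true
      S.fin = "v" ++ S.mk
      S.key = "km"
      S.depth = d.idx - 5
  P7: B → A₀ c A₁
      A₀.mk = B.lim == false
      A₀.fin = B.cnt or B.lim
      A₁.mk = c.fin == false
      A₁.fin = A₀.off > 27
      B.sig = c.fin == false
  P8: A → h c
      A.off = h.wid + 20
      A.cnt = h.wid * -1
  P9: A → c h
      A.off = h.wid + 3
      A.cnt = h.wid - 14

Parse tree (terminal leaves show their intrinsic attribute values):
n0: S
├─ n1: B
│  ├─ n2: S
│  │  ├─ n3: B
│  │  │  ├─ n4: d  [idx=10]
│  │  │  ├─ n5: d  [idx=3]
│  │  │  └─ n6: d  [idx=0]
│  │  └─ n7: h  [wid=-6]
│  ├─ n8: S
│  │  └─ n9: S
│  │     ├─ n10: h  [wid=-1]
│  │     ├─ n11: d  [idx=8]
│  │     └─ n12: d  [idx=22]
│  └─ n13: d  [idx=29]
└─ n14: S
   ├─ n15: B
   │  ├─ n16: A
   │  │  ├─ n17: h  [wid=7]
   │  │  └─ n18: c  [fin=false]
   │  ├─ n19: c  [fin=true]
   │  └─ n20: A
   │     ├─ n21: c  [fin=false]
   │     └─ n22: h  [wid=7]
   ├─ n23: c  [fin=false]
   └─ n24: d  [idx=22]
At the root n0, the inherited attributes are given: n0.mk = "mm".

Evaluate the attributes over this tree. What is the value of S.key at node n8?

1. n0.mk = "mm"  [given at root]
2. n1.lim = true  [true]
3. n1.cnt = false  [false]
4. n2.mk = "kw"  ["kw"]
5. n3.lim = false  [false]
6. n3.cnt = false  [false]
7. n4.idx = 10  [terminal]
8. n5.idx = 3  [terminal]
9. n6.idx = 0  [terminal]
10. n3.sig = true  [B.cnt == false]
11. n7.wid = -6  [terminal]
12. n2.fin = "kwn"  [S.mk ++ "n"]
13. n2.key = "kwx"  [S.mk ++ "x"]
14. n2.depth = 9  [h.wid + 15]
15. n8.mk = "kwx"  [if B.lim then S₀.key else "z"]
16. n9.mk = "pu"  ["pu"]
17. n10.wid = -1  [terminal]
18. n11.idx = 8  [terminal]
19. n12.idx = 22  [terminal]
20. n9.fin = "pum"  [S.mk ++ "m"]
21. n9.key = "vv"  ["vv"]
22. n9.depth = 21  [h.wid + 22]
23. n8.fin = "pumz"  [S₁.fin ++ "z"]
24. n8.key = "vvkwx"  [S₁.key ++ S₀.mk]
25. n8.depth = 30  [S₁.depth + 9]
26. n13.idx = 29  [terminal]
27. n1.sig = true  [B.cnt == false]
28. n14.mk = "mmn"  [S₀.mk ++ "n"]
29. n15.lim = false  [false]
30. n15.cnt = true  [true]
31. n16.mk = true  [B.lim == false]
32. n16.fin = true  [B.cnt or B.lim]
33. n17.wid = 7  [terminal]
34. n18.fin = false  [terminal]
35. n16.off = 27  [h.wid + 20]
36. n16.cnt = -7  [h.wid * -1]
37. n19.fin = true  [terminal]
38. n20.mk = false  [c.fin == false]
39. n20.fin = false  [A₀.off > 27]
40. n21.fin = false  [terminal]
41. n22.wid = 7  [terminal]
42. n20.off = 10  [h.wid + 3]
43. n20.cnt = -7  [h.wid - 14]
44. n15.sig = false  [c.fin == false]
45. n23.fin = false  [terminal]
46. n24.idx = 22  [terminal]
47. n14.fin = "vmmn"  ["v" ++ S.mk]
48. n14.key = "km"  ["km"]
49. n14.depth = 17  [d.idx - 5]
50. n0.fin = "kmu"  [S₁.key ++ "u"]
51. n0.key = "np"  ["np"]
52. n0.depth = 30  [S₁.depth * -1 + 47]

"vvkwx"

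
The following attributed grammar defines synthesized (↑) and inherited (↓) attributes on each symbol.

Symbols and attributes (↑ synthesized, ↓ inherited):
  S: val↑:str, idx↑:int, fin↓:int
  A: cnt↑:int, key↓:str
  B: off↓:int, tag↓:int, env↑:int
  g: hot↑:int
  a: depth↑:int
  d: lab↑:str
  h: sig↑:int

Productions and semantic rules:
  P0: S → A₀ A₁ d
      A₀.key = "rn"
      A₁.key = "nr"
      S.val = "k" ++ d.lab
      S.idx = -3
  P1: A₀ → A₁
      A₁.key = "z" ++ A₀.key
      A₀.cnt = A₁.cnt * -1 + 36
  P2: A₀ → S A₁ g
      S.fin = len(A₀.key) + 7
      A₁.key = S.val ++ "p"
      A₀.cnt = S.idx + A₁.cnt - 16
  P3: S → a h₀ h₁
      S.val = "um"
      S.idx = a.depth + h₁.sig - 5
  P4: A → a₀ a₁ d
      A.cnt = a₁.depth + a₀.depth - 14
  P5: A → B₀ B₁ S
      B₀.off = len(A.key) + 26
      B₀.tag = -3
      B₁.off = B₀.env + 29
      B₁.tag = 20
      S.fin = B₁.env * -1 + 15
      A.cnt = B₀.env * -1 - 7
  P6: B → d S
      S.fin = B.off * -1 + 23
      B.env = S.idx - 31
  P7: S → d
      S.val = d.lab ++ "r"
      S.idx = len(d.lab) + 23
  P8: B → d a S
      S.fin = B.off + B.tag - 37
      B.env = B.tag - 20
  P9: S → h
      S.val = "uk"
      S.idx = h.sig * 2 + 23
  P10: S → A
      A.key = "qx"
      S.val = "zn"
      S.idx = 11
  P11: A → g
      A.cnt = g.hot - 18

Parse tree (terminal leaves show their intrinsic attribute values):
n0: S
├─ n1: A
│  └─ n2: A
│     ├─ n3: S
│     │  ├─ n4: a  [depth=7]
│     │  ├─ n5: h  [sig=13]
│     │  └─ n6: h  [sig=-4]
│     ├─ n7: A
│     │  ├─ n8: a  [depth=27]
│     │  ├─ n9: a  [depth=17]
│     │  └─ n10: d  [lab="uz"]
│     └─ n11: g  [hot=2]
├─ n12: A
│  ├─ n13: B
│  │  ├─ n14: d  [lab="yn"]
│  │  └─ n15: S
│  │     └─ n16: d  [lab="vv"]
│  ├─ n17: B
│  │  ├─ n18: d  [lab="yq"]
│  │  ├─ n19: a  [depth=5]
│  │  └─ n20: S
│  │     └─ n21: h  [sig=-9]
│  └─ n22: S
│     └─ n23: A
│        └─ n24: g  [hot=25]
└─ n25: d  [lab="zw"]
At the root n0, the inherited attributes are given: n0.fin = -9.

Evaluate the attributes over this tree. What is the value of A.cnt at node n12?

-1

1. n0.fin = -9  [given at root]
2. n1.key = "rn"  ["rn"]
3. n2.key = "zrn"  ["z" ++ A₀.key]
4. n3.fin = 10  [len(A₀.key) + 7]
5. n4.depth = 7  [terminal]
6. n5.sig = 13  [terminal]
7. n6.sig = -4  [terminal]
8. n3.val = "um"  ["um"]
9. n3.idx = -2  [a.depth + h₁.sig - 5]
10. n7.key = "ump"  [S.val ++ "p"]
11. n8.depth = 27  [terminal]
12. n9.depth = 17  [terminal]
13. n10.lab = "uz"  [terminal]
14. n7.cnt = 30  [a₁.depth + a₀.depth - 14]
15. n11.hot = 2  [terminal]
16. n2.cnt = 12  [S.idx + A₁.cnt - 16]
17. n1.cnt = 24  [A₁.cnt * -1 + 36]
18. n12.key = "nr"  ["nr"]
19. n13.off = 28  [len(A.key) + 26]
20. n13.tag = -3  [-3]
21. n14.lab = "yn"  [terminal]
22. n15.fin = -5  [B.off * -1 + 23]
23. n16.lab = "vv"  [terminal]
24. n15.val = "vvr"  [d.lab ++ "r"]
25. n15.idx = 25  [len(d.lab) + 23]
26. n13.env = -6  [S.idx - 31]
27. n17.off = 23  [B₀.env + 29]
28. n17.tag = 20  [20]
29. n18.lab = "yq"  [terminal]
30. n19.depth = 5  [terminal]
31. n20.fin = 6  [B.off + B.tag - 37]
32. n21.sig = -9  [terminal]
33. n20.val = "uk"  ["uk"]
34. n20.idx = 5  [h.sig * 2 + 23]
35. n17.env = 0  [B.tag - 20]
36. n22.fin = 15  [B₁.env * -1 + 15]
37. n23.key = "qx"  ["qx"]
38. n24.hot = 25  [terminal]
39. n23.cnt = 7  [g.hot - 18]
40. n22.val = "zn"  ["zn"]
41. n22.idx = 11  [11]
42. n12.cnt = -1  [B₀.env * -1 - 7]
43. n25.lab = "zw"  [terminal]
44. n0.val = "kzw"  ["k" ++ d.lab]
45. n0.idx = -3  [-3]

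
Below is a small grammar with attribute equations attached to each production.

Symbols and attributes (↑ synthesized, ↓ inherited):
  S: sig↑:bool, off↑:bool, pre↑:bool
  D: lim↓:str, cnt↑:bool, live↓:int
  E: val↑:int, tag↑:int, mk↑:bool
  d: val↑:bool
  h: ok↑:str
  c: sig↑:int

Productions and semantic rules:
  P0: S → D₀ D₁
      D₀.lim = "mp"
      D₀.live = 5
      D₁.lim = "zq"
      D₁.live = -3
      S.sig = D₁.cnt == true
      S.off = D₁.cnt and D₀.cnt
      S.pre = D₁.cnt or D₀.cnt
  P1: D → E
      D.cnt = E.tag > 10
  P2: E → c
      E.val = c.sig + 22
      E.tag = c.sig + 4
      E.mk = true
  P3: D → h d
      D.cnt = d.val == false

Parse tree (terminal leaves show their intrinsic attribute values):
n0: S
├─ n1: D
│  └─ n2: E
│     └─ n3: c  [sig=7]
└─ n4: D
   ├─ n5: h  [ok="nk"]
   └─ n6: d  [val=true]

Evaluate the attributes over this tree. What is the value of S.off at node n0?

false

1. n1.lim = "mp"  ["mp"]
2. n1.live = 5  [5]
3. n3.sig = 7  [terminal]
4. n2.val = 29  [c.sig + 22]
5. n2.tag = 11  [c.sig + 4]
6. n2.mk = true  [true]
7. n1.cnt = true  [E.tag > 10]
8. n4.lim = "zq"  ["zq"]
9. n4.live = -3  [-3]
10. n5.ok = "nk"  [terminal]
11. n6.val = true  [terminal]
12. n4.cnt = false  [d.val == false]
13. n0.sig = false  [D₁.cnt == true]
14. n0.off = false  [D₁.cnt and D₀.cnt]
15. n0.pre = true  [D₁.cnt or D₀.cnt]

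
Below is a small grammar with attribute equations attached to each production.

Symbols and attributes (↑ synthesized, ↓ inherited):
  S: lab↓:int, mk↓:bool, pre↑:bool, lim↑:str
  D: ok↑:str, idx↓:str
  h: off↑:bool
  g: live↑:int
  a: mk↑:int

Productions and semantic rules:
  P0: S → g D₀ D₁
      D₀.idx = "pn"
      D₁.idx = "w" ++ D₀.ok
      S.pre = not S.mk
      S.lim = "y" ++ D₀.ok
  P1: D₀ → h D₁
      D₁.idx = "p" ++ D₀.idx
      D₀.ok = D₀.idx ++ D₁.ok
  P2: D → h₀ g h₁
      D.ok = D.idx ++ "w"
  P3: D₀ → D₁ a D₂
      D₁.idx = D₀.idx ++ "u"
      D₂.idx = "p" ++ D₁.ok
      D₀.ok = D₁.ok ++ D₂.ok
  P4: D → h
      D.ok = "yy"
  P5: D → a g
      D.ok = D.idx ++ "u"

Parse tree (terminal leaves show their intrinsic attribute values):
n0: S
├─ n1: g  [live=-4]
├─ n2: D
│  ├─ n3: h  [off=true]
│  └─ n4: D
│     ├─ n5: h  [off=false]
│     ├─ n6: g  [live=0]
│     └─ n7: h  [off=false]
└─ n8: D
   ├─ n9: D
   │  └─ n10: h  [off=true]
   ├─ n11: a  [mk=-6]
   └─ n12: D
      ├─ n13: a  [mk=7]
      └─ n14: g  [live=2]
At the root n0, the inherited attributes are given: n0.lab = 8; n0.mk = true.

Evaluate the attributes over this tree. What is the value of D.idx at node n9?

1. n0.lab = 8  [given at root]
2. n0.mk = true  [given at root]
3. n1.live = -4  [terminal]
4. n2.idx = "pn"  ["pn"]
5. n3.off = true  [terminal]
6. n4.idx = "ppn"  ["p" ++ D₀.idx]
7. n5.off = false  [terminal]
8. n6.live = 0  [terminal]
9. n7.off = false  [terminal]
10. n4.ok = "ppnw"  [D.idx ++ "w"]
11. n2.ok = "pnppnw"  [D₀.idx ++ D₁.ok]
12. n8.idx = "wpnppnw"  ["w" ++ D₀.ok]
13. n9.idx = "wpnppnwu"  [D₀.idx ++ "u"]
14. n10.off = true  [terminal]
15. n9.ok = "yy"  ["yy"]
16. n11.mk = -6  [terminal]
17. n12.idx = "pyy"  ["p" ++ D₁.ok]
18. n13.mk = 7  [terminal]
19. n14.live = 2  [terminal]
20. n12.ok = "pyyu"  [D.idx ++ "u"]
21. n8.ok = "yypyyu"  [D₁.ok ++ D₂.ok]
22. n0.pre = false  [not S.mk]
23. n0.lim = "ypnppnw"  ["y" ++ D₀.ok]

"wpnppnwu"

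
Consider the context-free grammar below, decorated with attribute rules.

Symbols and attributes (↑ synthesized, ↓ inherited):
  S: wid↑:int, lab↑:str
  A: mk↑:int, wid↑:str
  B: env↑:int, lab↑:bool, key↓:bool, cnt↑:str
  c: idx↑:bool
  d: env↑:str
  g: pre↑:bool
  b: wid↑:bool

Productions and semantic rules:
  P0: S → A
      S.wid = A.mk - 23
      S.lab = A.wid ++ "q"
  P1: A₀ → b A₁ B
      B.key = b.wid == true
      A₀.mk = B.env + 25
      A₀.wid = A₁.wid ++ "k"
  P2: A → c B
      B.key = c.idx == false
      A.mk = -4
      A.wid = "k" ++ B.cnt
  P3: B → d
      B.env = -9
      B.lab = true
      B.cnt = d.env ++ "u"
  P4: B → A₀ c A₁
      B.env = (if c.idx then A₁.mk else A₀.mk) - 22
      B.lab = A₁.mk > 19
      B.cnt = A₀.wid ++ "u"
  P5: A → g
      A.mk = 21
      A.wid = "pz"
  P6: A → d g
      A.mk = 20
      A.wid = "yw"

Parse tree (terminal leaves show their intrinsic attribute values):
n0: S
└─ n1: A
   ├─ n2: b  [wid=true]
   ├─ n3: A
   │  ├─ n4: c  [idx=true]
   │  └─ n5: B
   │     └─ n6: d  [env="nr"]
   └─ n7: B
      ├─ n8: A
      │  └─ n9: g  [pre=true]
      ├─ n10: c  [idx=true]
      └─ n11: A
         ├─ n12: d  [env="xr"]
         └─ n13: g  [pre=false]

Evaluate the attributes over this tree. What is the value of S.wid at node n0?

0

1. n2.wid = true  [terminal]
2. n4.idx = true  [terminal]
3. n5.key = false  [c.idx == false]
4. n6.env = "nr"  [terminal]
5. n5.env = -9  [-9]
6. n5.lab = true  [true]
7. n5.cnt = "nru"  [d.env ++ "u"]
8. n3.mk = -4  [-4]
9. n3.wid = "knru"  ["k" ++ B.cnt]
10. n7.key = true  [b.wid == true]
11. n9.pre = true  [terminal]
12. n8.mk = 21  [21]
13. n8.wid = "pz"  ["pz"]
14. n10.idx = true  [terminal]
15. n12.env = "xr"  [terminal]
16. n13.pre = false  [terminal]
17. n11.mk = 20  [20]
18. n11.wid = "yw"  ["yw"]
19. n7.env = -2  [(if c.idx then A₁.mk else A₀.mk) - 22]
20. n7.lab = true  [A₁.mk > 19]
21. n7.cnt = "pzu"  [A₀.wid ++ "u"]
22. n1.mk = 23  [B.env + 25]
23. n1.wid = "knruk"  [A₁.wid ++ "k"]
24. n0.wid = 0  [A.mk - 23]
25. n0.lab = "knrukq"  [A.wid ++ "q"]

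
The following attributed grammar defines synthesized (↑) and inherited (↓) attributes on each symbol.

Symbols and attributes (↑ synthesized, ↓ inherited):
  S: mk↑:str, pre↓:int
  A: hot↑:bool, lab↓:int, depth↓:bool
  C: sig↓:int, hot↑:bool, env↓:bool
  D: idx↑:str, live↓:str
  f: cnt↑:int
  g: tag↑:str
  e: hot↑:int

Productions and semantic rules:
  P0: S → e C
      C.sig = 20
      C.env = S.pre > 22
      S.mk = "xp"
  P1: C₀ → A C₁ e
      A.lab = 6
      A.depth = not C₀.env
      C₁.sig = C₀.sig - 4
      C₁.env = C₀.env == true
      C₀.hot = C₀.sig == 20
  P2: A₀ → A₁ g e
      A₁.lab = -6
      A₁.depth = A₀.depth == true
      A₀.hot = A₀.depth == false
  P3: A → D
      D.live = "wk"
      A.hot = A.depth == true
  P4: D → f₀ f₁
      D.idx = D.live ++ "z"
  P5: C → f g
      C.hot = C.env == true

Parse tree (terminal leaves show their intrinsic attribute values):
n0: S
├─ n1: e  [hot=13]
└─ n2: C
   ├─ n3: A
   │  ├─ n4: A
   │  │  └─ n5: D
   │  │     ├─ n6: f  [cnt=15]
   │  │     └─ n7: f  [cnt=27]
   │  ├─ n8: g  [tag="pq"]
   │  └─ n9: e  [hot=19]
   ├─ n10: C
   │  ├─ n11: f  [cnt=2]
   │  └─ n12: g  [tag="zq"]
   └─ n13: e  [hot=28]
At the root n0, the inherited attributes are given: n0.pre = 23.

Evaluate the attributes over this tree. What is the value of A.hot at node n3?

1. n0.pre = 23  [given at root]
2. n1.hot = 13  [terminal]
3. n2.sig = 20  [20]
4. n2.env = true  [S.pre > 22]
5. n3.lab = 6  [6]
6. n3.depth = false  [not C₀.env]
7. n4.lab = -6  [-6]
8. n4.depth = false  [A₀.depth == true]
9. n5.live = "wk"  ["wk"]
10. n6.cnt = 15  [terminal]
11. n7.cnt = 27  [terminal]
12. n5.idx = "wkz"  [D.live ++ "z"]
13. n4.hot = false  [A.depth == true]
14. n8.tag = "pq"  [terminal]
15. n9.hot = 19  [terminal]
16. n3.hot = true  [A₀.depth == false]
17. n10.sig = 16  [C₀.sig - 4]
18. n10.env = true  [C₀.env == true]
19. n11.cnt = 2  [terminal]
20. n12.tag = "zq"  [terminal]
21. n10.hot = true  [C.env == true]
22. n13.hot = 28  [terminal]
23. n2.hot = true  [C₀.sig == 20]
24. n0.mk = "xp"  ["xp"]

true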